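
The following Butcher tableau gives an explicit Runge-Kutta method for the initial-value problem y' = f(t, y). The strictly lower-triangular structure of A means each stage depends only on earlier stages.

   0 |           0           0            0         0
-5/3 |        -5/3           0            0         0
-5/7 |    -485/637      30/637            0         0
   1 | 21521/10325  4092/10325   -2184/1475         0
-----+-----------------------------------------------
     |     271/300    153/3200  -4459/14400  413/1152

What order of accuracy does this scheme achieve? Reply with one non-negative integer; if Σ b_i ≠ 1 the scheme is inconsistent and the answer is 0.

4

b = (271/300, 153/3200, -4459/14400, 413/1152)
c = (0, -5/3, -5/7, 1)
Ac = (0, 0, -50/637, 164/413)
Σ b_i: 271/300·1 + 153/3200·1 + (-4459/14400)·1 + 413/1152·1 = 1 ✓
b·c: 153/3200·(-5/3) + (-4459/14400)·(-5/7) + 413/1152·1 = 1/2 ✓
b·c²: 153/3200·25/9 + (-4459/14400)·25/49 + 413/1152·1 = 1/3 ✓
b·Ac: (-4459/14400)·(-50/637) + 413/1152·164/413 = 1/6 ✓
b·c³: 153/3200·(-125/27) + (-4459/14400)·(-125/343) + 413/1152·1 = 1/4 ✓
b·(c∘Ac): (-4459/14400)·250/4459 + 413/1152·164/413 = 1/8 ✓
b·Ac²: (-4459/14400)·250/1911 + 413/1152·428/1239 = 1/12 ✓
b·A²c: 413/1152·48/413 = 1/24 ✓; 4 stages ⇒ order 4.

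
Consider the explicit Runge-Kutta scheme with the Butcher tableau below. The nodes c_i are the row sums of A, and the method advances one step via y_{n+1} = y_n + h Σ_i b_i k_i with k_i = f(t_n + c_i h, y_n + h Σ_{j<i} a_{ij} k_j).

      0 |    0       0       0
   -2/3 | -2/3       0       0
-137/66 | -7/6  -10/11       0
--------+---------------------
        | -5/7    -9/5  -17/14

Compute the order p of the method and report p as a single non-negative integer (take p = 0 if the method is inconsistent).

b = (-5/7, -9/5, -17/14)
c = (0, -2/3, -137/66)
Ac = (0, 0, 20/33)
Σ b_i: (-5/7)·1 + (-9/5)·1 + (-17/14)·1 = -261/70 ≠ 1 ⇒ order 0.

0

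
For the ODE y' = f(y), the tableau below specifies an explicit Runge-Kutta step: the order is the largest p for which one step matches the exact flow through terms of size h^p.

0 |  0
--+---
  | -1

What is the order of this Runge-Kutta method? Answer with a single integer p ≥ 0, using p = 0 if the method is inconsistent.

0

b = (-1)
c = (0)
Σ b_i: (-1)·1 = -1 ≠ 1 ⇒ order 0.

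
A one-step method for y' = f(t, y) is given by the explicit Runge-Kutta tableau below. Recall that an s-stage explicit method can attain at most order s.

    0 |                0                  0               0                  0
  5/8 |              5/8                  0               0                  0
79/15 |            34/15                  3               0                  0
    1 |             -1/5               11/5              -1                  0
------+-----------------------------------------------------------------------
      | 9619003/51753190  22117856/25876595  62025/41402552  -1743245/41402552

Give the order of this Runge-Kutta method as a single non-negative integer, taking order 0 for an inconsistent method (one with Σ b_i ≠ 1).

3

b = (9619003/51753190, 22117856/25876595, 62025/41402552, -1743245/41402552)
c = (0, 5/8, 79/15, 1)
Ac = (0, 0, 15/8, -467/120)
Σ b_i: 9619003/51753190·1 + 22117856/25876595·1 + 62025/41402552·1 + (-1743245/41402552)·1 = 1 ✓
b·c: 22117856/25876595·5/8 + 62025/41402552·79/15 + (-1743245/41402552)·1 = 1/2 ✓
b·c²: 22117856/25876595·25/64 + 62025/41402552·6241/225 + (-1743245/41402552)·1 = 1/3 ✓
b·Ac: 62025/41402552·15/8 + (-1743245/41402552)·(-467/120) = 1/6 ✓
b·c³: 22117856/25876595·125/512 + 62025/41402552·493039/3375 + (-1743245/41402552)·1 = 1436175331/3726229680 ≠ 1/4 ⇒ order 3.
b·(c∘Ac): 62025/41402552·79/8 + (-1743245/41402552)·(-467/120) = 5547469/31051914 ≠ 1/8
b·Ac²: 62025/41402552·75/64 + (-1743245/41402552)·(-387049/14400) = 16894197647/14904918720 ≠ 1/12
b·A²c: (-1743245/41402552)·(-15/8) = 26148675/331220416 ≠ 1/24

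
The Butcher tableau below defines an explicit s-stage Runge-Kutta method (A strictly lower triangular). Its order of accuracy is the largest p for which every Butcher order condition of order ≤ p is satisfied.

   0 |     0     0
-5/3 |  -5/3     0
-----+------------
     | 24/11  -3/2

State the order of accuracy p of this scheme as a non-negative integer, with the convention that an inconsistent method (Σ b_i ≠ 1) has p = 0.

0

b = (24/11, -3/2)
c = (0, -5/3)
Σ b_i: 24/11·1 + (-3/2)·1 = 15/22 ≠ 1 ⇒ order 0.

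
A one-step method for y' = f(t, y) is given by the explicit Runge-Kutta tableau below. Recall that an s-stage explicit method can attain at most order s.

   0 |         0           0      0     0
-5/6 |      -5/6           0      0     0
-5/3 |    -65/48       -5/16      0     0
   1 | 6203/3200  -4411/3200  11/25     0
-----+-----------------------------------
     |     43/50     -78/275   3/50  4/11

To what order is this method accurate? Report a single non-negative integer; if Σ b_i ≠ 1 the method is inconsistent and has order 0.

4

b = (43/50, -78/275, 3/50, 4/11)
c = (0, -5/6, -5/3, 1)
Ac = (0, 0, 25/96, 319/768)
Σ b_i: 43/50·1 + (-78/275)·1 + 3/50·1 + 4/11·1 = 1 ✓
b·c: (-78/275)·(-5/6) + 3/50·(-5/3) + 4/11·1 = 1/2 ✓
b·c²: (-78/275)·25/36 + 3/50·25/9 + 4/11·1 = 1/3 ✓
b·Ac: 3/50·25/96 + 4/11·319/768 = 1/6 ✓
b·c³: (-78/275)·(-125/216) + 3/50·(-125/27) + 4/11·1 = 1/4 ✓
b·(c∘Ac): 3/50·(-125/288) + 4/11·319/768 = 1/8 ✓
b·Ac²: 3/50·(-125/576) + 4/11·407/1536 = 1/12 ✓
b·A²c: 4/11·11/96 = 1/24 ✓; 4 stages ⇒ order 4.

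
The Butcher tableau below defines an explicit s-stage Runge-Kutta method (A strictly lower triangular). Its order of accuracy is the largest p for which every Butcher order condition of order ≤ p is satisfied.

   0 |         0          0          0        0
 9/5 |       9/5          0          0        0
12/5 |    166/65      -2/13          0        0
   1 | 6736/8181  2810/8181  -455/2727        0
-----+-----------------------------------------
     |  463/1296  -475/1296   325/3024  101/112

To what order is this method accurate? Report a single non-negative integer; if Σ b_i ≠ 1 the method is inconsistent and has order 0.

b = (463/1296, -475/1296, 325/3024, 101/112)
c = (0, 9/5, 12/5, 1)
Ac = (0, 0, -18/65, 22/101)
Σ b_i: 463/1296·1 + (-475/1296)·1 + 325/3024·1 + 101/112·1 = 1 ✓
b·c: (-475/1296)·9/5 + 325/3024·12/5 + 101/112·1 = 1/2 ✓
b·c²: (-475/1296)·81/25 + 325/3024·144/25 + 101/112·1 = 1/3 ✓
b·Ac: 325/3024·(-18/65) + 101/112·22/101 = 1/6 ✓
b·c³: (-475/1296)·729/125 + 325/3024·1728/125 + 101/112·1 = 1/4 ✓
b·(c∘Ac): 325/3024·(-216/325) + 101/112·22/101 = 1/8 ✓
b·Ac²: 325/3024·(-162/325) + 101/112·46/303 = 1/12 ✓
b·A²c: 101/112·14/303 = 1/24 ✓; 4 stages ⇒ order 4.

4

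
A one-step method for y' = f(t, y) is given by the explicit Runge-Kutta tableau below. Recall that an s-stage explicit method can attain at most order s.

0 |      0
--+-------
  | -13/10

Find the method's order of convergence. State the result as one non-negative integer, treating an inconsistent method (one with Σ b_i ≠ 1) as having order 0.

b = (-13/10)
c = (0)
Σ b_i: (-13/10)·1 = -13/10 ≠ 1 ⇒ order 0.

0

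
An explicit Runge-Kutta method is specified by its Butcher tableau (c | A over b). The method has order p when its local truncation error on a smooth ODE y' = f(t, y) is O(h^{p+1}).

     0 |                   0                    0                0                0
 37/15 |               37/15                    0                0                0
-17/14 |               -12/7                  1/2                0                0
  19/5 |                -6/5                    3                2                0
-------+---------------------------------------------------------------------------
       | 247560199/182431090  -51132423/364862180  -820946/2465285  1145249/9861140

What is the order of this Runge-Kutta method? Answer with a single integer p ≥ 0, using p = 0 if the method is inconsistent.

3

b = (247560199/182431090, -51132423/364862180, -820946/2465285, 1145249/9861140)
c = (0, 37/15, -17/14, 19/5)
Ac = (0, 0, 37/30, 174/35)
Σ b_i: 247560199/182431090·1 + (-51132423/364862180)·1 + (-820946/2465285)·1 + 1145249/9861140·1 = 1 ✓
b·c: (-51132423/364862180)·37/15 + (-820946/2465285)·(-17/14) + 1145249/9861140·19/5 = 1/2 ✓
b·c²: (-51132423/364862180)·1369/225 + (-820946/2465285)·289/196 + 1145249/9861140·361/25 = 1/3 ✓
b·Ac: (-820946/2465285)·37/30 + 1145249/9861140·174/35 = 1/6 ✓
b·c³: (-51132423/364862180)·50653/3375 + (-820946/2465285)·(-4913/2744) + 1145249/9861140·6859/125 = 75569657011/15531295500 ≠ 1/4 ⇒ order 3.
b·(c∘Ac): (-820946/2465285)·(-629/420) + 1145249/9861140·3306/175 = 497873384/184896375 ≠ 1/8
b·Ac²: (-820946/2465285)·1369/450 + 1145249/9861140·155837/7350 = 9003914021/6212518200 ≠ 1/12
b·A²c: 1145249/9861140·37/15 = 42374213/147917100 ≠ 1/24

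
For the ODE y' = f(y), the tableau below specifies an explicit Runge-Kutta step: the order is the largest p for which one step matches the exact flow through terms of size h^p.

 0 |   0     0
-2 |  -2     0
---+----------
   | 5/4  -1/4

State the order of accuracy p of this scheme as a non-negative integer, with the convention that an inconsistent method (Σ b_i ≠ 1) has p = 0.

b = (5/4, -1/4)
c = (0, -2)
Σ b_i: 5/4·1 + (-1/4)·1 = 1 ✓
b·c: (-1/4)·(-2) = 1/2 ✓; 2 stages ⇒ order 2.

2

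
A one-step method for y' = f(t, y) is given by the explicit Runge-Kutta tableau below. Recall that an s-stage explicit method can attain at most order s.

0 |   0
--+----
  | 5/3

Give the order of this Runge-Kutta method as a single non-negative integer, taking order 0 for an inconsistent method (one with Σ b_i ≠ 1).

0

b = (5/3)
c = (0)
Σ b_i: 5/3·1 = 5/3 ≠ 1 ⇒ order 0.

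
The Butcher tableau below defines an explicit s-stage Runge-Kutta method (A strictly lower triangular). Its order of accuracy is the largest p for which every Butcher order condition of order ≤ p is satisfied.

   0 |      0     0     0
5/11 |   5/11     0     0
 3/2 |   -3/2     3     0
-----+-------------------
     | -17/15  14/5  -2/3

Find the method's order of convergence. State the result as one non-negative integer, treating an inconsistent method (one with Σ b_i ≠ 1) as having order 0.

1

b = (-17/15, 14/5, -2/3)
c = (0, 5/11, 3/2)
Ac = (0, 0, 15/11)
Σ b_i: (-17/15)·1 + 14/5·1 + (-2/3)·1 = 1 ✓
b·c: 14/5·5/11 + (-2/3)·3/2 = 3/11 ≠ 1/2 ⇒ order 1.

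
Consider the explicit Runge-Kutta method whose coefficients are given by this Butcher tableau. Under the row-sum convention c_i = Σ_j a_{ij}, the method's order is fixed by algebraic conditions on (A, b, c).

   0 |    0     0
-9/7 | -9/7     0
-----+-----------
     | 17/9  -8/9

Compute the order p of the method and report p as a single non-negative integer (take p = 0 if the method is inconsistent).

1

b = (17/9, -8/9)
c = (0, -9/7)
Σ b_i: 17/9·1 + (-8/9)·1 = 1 ✓
b·c: (-8/9)·(-9/7) = 8/7 ≠ 1/2 ⇒ order 1.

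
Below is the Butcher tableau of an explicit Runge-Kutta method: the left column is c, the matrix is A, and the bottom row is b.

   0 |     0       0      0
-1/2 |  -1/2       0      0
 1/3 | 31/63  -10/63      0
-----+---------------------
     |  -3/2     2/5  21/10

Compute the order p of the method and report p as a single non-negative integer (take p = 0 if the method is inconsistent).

b = (-3/2, 2/5, 21/10)
c = (0, -1/2, 1/3)
Ac = (0, 0, 5/63)
Σ b_i: (-3/2)·1 + 2/5·1 + 21/10·1 = 1 ✓
b·c: 2/5·(-1/2) + 21/10·1/3 = 1/2 ✓
b·c²: 2/5·1/4 + 21/10·1/9 = 1/3 ✓
b·Ac: 21/10·5/63 = 1/6 ✓; 3 stages ⇒ order 3.

3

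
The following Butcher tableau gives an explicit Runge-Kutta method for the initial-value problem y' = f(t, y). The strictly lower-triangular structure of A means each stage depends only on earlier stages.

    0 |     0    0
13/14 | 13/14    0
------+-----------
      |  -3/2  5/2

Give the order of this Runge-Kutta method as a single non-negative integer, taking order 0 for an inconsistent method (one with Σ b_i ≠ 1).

1

b = (-3/2, 5/2)
c = (0, 13/14)
Σ b_i: (-3/2)·1 + 5/2·1 = 1 ✓
b·c: 5/2·13/14 = 65/28 ≠ 1/2 ⇒ order 1.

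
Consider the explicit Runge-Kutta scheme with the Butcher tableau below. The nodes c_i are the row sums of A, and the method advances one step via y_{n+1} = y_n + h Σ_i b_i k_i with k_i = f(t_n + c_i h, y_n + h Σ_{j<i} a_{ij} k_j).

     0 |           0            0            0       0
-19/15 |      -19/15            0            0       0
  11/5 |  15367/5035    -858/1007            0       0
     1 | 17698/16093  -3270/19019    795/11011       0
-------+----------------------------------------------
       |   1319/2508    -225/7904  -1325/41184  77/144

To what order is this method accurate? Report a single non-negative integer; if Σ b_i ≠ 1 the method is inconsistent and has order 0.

b = (1319/2508, -225/7904, -1325/41184, 77/144)
c = (0, -19/15, 11/5, 1)
Ac = (0, 0, 286/265, 29/77)
Σ b_i: 1319/2508·1 + (-225/7904)·1 + (-1325/41184)·1 + 77/144·1 = 1 ✓
b·c: (-225/7904)·(-19/15) + (-1325/41184)·11/5 + 77/144·1 = 1/2 ✓
b·c²: (-225/7904)·361/225 + (-1325/41184)·121/25 + 77/144·1 = 1/3 ✓
b·Ac: (-1325/41184)·286/265 + 77/144·29/77 = 1/6 ✓
b·c³: (-225/7904)·(-6859/3375) + (-1325/41184)·1331/125 + 77/144·1 = 1/4 ✓
b·(c∘Ac): (-1325/41184)·3146/1325 + 77/144·29/77 = 1/8 ✓
b·Ac²: (-1325/41184)·(-5434/3975) + 77/144·17/231 = 1/12 ✓
b·A²c: 77/144·6/77 = 1/24 ✓; 4 stages ⇒ order 4.

4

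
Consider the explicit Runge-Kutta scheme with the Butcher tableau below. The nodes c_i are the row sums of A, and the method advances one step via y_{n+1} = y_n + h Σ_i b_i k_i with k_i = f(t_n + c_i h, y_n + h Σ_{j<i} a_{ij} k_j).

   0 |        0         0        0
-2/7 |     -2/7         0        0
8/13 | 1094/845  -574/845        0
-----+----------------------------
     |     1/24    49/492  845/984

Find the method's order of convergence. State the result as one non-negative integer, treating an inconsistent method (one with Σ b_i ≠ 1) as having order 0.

3

b = (1/24, 49/492, 845/984)
c = (0, -2/7, 8/13)
Ac = (0, 0, 164/845)
Σ b_i: 1/24·1 + 49/492·1 + 845/984·1 = 1 ✓
b·c: 49/492·(-2/7) + 845/984·8/13 = 1/2 ✓
b·c²: 49/492·4/49 + 845/984·64/169 = 1/3 ✓
b·Ac: 845/984·164/845 = 1/6 ✓; 3 stages ⇒ order 3.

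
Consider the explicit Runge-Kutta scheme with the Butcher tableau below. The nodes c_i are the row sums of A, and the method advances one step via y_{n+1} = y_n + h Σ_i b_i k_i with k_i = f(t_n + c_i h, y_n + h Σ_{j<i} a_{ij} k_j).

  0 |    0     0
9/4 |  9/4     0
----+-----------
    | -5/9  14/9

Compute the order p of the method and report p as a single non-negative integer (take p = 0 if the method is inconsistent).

b = (-5/9, 14/9)
c = (0, 9/4)
Σ b_i: (-5/9)·1 + 14/9·1 = 1 ✓
b·c: 14/9·9/4 = 7/2 ≠ 1/2 ⇒ order 1.

1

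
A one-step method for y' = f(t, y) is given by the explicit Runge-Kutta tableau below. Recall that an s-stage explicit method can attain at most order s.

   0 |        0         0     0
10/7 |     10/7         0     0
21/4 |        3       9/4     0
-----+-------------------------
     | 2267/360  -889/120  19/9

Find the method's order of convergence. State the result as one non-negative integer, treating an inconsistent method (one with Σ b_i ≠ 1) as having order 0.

2

b = (2267/360, -889/120, 19/9)
c = (0, 10/7, 21/4)
Ac = (0, 0, 45/14)
Σ b_i: 2267/360·1 + (-889/120)·1 + 19/9·1 = 1 ✓
b·c: (-889/120)·10/7 + 19/9·21/4 = 1/2 ✓
b·c²: (-889/120)·100/49 + 19/9·441/16 = 14471/336 ≠ 1/3 ⇒ order 2.
b·Ac: 19/9·45/14 = 95/14 ≠ 1/6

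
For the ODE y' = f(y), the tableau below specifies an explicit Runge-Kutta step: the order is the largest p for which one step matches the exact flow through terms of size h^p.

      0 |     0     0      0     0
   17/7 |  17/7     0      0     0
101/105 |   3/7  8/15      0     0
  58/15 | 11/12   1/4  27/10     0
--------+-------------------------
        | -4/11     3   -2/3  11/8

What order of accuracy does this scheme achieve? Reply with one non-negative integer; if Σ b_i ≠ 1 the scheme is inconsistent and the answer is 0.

0

b = (-4/11, 3, -2/3, 11/8)
c = (0, 17/7, 101/105, 58/15)
Ac = (0, 0, 136/105, 2243/700)
Σ b_i: (-4/11)·1 + 3·1 + (-2/3)·1 + 11/8·1 = 883/264 ≠ 1 ⇒ order 0.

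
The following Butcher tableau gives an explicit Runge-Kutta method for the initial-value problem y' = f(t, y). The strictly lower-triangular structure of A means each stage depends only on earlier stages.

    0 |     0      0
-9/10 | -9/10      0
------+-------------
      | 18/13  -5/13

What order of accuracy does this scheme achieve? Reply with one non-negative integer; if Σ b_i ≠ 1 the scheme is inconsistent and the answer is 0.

1

b = (18/13, -5/13)
c = (0, -9/10)
Σ b_i: 18/13·1 + (-5/13)·1 = 1 ✓
b·c: (-5/13)·(-9/10) = 9/26 ≠ 1/2 ⇒ order 1.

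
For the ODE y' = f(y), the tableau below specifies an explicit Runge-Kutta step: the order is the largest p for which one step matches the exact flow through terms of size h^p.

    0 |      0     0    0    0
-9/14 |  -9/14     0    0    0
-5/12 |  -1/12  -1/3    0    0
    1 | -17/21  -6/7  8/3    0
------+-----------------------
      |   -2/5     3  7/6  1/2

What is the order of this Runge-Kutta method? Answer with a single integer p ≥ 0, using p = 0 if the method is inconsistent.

b = (-2/5, 3, 7/6, 1/2)
c = (0, -9/14, -5/12, 1)
Ac = (0, 0, 3/14, -247/441)
Σ b_i: (-2/5)·1 + 3·1 + 7/6·1 + 1/2·1 = 64/15 ≠ 1 ⇒ order 0.

0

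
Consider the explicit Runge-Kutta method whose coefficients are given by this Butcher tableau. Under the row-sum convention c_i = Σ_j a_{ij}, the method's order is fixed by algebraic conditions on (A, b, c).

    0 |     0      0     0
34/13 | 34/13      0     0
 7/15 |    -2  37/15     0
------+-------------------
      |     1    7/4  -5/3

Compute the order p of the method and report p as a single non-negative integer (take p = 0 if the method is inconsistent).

b = (1, 7/4, -5/3)
c = (0, 34/13, 7/15)
Ac = (0, 0, 1258/195)
Σ b_i: 1·1 + 7/4·1 + (-5/3)·1 = 13/12 ≠ 1 ⇒ order 0.

0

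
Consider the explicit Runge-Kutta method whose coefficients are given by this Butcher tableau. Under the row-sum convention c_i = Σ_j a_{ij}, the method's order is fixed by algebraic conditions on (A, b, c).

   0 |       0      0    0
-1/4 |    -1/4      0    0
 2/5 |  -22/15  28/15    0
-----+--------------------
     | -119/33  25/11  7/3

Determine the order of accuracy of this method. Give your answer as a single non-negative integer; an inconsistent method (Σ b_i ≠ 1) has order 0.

1

b = (-119/33, 25/11, 7/3)
c = (0, -1/4, 2/5)
Ac = (0, 0, -7/15)
Σ b_i: (-119/33)·1 + 25/11·1 + 7/3·1 = 1 ✓
b·c: 25/11·(-1/4) + 7/3·2/5 = 241/660 ≠ 1/2 ⇒ order 1.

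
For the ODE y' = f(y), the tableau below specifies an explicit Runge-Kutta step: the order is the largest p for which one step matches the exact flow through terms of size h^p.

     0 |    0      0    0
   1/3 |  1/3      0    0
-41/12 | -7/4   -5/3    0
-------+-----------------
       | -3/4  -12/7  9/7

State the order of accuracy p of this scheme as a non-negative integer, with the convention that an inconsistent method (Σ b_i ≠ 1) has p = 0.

0

b = (-3/4, -12/7, 9/7)
c = (0, 1/3, -41/12)
Ac = (0, 0, -5/9)
Σ b_i: (-3/4)·1 + (-12/7)·1 + 9/7·1 = -33/28 ≠ 1 ⇒ order 0.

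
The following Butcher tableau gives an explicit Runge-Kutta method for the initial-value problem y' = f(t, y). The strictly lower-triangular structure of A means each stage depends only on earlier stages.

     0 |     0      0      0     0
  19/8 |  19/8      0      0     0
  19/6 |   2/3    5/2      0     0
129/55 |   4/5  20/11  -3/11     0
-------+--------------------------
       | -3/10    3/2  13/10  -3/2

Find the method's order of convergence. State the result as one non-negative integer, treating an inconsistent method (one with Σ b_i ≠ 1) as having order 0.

b = (-3/10, 3/2, 13/10, -3/2)
c = (0, 19/8, 19/6, 129/55)
Ac = (0, 0, 95/16, 38/11)
Σ b_i: (-3/10)·1 + 3/2·1 + 13/10·1 + (-3/2)·1 = 1 ✓
b·c: 3/2·19/8 + 13/10·19/6 + (-3/2)·129/55 = 2197/528 ≠ 1/2 ⇒ order 1.

1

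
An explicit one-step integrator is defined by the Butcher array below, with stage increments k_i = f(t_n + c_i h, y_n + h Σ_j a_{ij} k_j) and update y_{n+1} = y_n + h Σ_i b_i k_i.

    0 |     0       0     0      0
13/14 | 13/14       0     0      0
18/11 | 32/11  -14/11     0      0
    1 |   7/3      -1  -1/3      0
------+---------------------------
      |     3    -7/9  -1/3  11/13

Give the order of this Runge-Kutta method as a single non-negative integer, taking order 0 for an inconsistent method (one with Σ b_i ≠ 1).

0

b = (3, -7/9, -1/3, 11/13)
c = (0, 13/14, 18/11, 1)
Ac = (0, 0, -13/11, -227/154)
Σ b_i: 3·1 + (-7/9)·1 + (-1/3)·1 + 11/13·1 = 320/117 ≠ 1 ⇒ order 0.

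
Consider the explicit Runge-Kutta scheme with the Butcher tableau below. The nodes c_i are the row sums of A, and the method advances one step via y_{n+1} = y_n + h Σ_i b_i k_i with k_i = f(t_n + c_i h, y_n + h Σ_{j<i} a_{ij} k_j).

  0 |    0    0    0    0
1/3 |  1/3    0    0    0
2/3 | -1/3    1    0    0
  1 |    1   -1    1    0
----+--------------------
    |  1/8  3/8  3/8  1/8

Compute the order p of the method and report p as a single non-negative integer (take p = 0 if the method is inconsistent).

4

b = (1/8, 3/8, 3/8, 1/8)
c = (0, 1/3, 2/3, 1)
Ac = (0, 0, 1/3, 1/3)
Σ b_i: 1/8·1 + 3/8·1 + 3/8·1 + 1/8·1 = 1 ✓
b·c: 3/8·1/3 + 3/8·2/3 + 1/8·1 = 1/2 ✓
b·c²: 3/8·1/9 + 3/8·4/9 + 1/8·1 = 1/3 ✓
b·Ac: 3/8·1/3 + 1/8·1/3 = 1/6 ✓
b·c³: 3/8·1/27 + 3/8·8/27 + 1/8·1 = 1/4 ✓
b·(c∘Ac): 3/8·2/9 + 1/8·1/3 = 1/8 ✓
b·Ac²: 3/8·1/9 + 1/8·1/3 = 1/12 ✓
b·A²c: 1/8·1/3 = 1/24 ✓; 4 stages ⇒ order 4.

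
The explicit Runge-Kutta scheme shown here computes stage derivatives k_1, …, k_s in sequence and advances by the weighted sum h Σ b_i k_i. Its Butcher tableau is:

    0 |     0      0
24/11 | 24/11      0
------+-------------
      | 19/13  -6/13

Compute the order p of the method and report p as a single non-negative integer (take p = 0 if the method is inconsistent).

b = (19/13, -6/13)
c = (0, 24/11)
Σ b_i: 19/13·1 + (-6/13)·1 = 1 ✓
b·c: (-6/13)·24/11 = -144/143 ≠ 1/2 ⇒ order 1.

1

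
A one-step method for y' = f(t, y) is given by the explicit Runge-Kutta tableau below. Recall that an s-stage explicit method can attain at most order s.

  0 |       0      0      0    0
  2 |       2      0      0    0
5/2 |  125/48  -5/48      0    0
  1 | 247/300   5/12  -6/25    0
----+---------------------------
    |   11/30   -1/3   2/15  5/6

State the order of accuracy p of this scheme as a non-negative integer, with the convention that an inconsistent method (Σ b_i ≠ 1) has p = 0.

4

b = (11/30, -1/3, 2/15, 5/6)
c = (0, 2, 5/2, 1)
Ac = (0, 0, -5/24, 7/30)
Σ b_i: 11/30·1 + (-1/3)·1 + 2/15·1 + 5/6·1 = 1 ✓
b·c: (-1/3)·2 + 2/15·5/2 + 5/6·1 = 1/2 ✓
b·c²: (-1/3)·4 + 2/15·25/4 + 5/6·1 = 1/3 ✓
b·Ac: 2/15·(-5/24) + 5/6·7/30 = 1/6 ✓
b·c³: (-1/3)·8 + 2/15·125/8 + 5/6·1 = 1/4 ✓
b·(c∘Ac): 2/15·(-25/48) + 5/6·7/30 = 1/8 ✓
b·Ac²: 2/15·(-5/12) + 5/6·1/6 = 1/12 ✓
b·A²c: 5/6·1/20 = 1/24 ✓; 4 stages ⇒ order 4.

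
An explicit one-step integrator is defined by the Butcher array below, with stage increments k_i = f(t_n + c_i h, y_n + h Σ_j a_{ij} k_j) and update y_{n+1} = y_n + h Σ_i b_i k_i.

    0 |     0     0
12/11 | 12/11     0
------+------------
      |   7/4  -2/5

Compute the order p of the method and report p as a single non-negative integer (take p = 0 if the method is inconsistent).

b = (7/4, -2/5)
c = (0, 12/11)
Σ b_i: 7/4·1 + (-2/5)·1 = 27/20 ≠ 1 ⇒ order 0.

0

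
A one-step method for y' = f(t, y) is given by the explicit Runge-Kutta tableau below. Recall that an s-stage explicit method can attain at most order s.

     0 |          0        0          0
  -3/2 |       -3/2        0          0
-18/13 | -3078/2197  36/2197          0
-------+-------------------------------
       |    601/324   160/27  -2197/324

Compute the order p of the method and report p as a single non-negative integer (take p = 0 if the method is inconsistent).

b = (601/324, 160/27, -2197/324)
c = (0, -3/2, -18/13)
Ac = (0, 0, -54/2197)
Σ b_i: 601/324·1 + 160/27·1 + (-2197/324)·1 = 1 ✓
b·c: 160/27·(-3/2) + (-2197/324)·(-18/13) = 1/2 ✓
b·c²: 160/27·9/4 + (-2197/324)·324/169 = 1/3 ✓
b·Ac: (-2197/324)·(-54/2197) = 1/6 ✓; 3 stages ⇒ order 3.

3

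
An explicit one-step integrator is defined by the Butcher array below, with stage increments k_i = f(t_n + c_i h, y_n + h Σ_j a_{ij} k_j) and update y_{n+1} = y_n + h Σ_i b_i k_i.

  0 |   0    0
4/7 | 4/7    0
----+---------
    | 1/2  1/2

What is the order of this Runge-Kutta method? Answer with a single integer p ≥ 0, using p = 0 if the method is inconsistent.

b = (1/2, 1/2)
c = (0, 4/7)
Σ b_i: 1/2·1 + 1/2·1 = 1 ✓
b·c: 1/2·4/7 = 2/7 ≠ 1/2 ⇒ order 1.

1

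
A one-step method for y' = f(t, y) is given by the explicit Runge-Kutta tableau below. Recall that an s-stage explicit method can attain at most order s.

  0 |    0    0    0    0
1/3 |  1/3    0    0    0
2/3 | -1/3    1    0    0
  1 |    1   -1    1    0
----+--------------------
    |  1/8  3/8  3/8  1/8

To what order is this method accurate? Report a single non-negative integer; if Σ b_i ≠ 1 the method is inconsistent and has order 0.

b = (1/8, 3/8, 3/8, 1/8)
c = (0, 1/3, 2/3, 1)
Ac = (0, 0, 1/3, 1/3)
Σ b_i: 1/8·1 + 3/8·1 + 3/8·1 + 1/8·1 = 1 ✓
b·c: 3/8·1/3 + 3/8·2/3 + 1/8·1 = 1/2 ✓
b·c²: 3/8·1/9 + 3/8·4/9 + 1/8·1 = 1/3 ✓
b·Ac: 3/8·1/3 + 1/8·1/3 = 1/6 ✓
b·c³: 3/8·1/27 + 3/8·8/27 + 1/8·1 = 1/4 ✓
b·(c∘Ac): 3/8·2/9 + 1/8·1/3 = 1/8 ✓
b·Ac²: 3/8·1/9 + 1/8·1/3 = 1/12 ✓
b·A²c: 1/8·1/3 = 1/24 ✓; 4 stages ⇒ order 4.

4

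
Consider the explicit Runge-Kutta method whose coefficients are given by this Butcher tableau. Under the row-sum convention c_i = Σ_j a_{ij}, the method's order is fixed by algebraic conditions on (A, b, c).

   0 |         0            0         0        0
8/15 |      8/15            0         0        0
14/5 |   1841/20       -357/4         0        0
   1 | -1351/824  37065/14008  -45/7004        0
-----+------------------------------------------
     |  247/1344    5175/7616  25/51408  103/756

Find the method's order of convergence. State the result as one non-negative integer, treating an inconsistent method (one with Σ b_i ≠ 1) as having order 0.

b = (247/1344, 5175/7616, 25/51408, 103/756)
c = (0, 8/15, 14/5, 1)
Ac = (0, 0, -238/5, 287/206)
Σ b_i: 247/1344·1 + 5175/7616·1 + 25/51408·1 + 103/756·1 = 1 ✓
b·c: 5175/7616·8/15 + 25/51408·14/5 + 103/756·1 = 1/2 ✓
b·c²: 5175/7616·64/225 + 25/51408·196/25 + 103/756·1 = 1/3 ✓
b·Ac: 25/51408·(-238/5) + 103/756·287/206 = 1/6 ✓
b·c³: 5175/7616·512/3375 + 25/51408·2744/125 + 103/756·1 = 1/4 ✓
b·(c∘Ac): 25/51408·(-3332/25) + 103/756·287/206 = 1/8 ✓
b·Ac²: 25/51408·(-1904/75) + 103/756·217/309 = 1/12 ✓
b·A²c: 103/756·63/206 = 1/24 ✓; 4 stages ⇒ order 4.

4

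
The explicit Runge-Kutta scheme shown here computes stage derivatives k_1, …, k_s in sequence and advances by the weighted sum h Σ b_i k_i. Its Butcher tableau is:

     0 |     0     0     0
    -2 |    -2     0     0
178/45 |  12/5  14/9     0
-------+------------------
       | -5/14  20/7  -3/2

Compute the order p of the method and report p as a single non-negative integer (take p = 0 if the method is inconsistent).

1

b = (-5/14, 20/7, -3/2)
c = (0, -2, 178/45)
Ac = (0, 0, -28/9)
Σ b_i: (-5/14)·1 + 20/7·1 + (-3/2)·1 = 1 ✓
b·c: 20/7·(-2) + (-3/2)·178/45 = -1223/105 ≠ 1/2 ⇒ order 1.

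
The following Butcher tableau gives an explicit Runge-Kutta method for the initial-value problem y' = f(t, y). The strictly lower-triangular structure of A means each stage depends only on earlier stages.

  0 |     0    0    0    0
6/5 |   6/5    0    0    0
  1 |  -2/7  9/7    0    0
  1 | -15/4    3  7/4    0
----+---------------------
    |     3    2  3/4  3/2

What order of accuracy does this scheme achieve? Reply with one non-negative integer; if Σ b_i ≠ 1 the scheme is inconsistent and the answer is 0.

b = (3, 2, 3/4, 3/2)
c = (0, 6/5, 1, 1)
Ac = (0, 0, 54/35, 107/20)
Σ b_i: 3·1 + 2·1 + 3/4·1 + 3/2·1 = 29/4 ≠ 1 ⇒ order 0.

0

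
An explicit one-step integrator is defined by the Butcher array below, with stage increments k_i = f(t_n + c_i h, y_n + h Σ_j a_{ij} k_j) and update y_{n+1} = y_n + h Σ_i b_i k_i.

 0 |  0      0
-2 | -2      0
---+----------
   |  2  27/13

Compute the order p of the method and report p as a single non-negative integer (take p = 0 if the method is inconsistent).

b = (2, 27/13)
c = (0, -2)
Σ b_i: 2·1 + 27/13·1 = 53/13 ≠ 1 ⇒ order 0.

0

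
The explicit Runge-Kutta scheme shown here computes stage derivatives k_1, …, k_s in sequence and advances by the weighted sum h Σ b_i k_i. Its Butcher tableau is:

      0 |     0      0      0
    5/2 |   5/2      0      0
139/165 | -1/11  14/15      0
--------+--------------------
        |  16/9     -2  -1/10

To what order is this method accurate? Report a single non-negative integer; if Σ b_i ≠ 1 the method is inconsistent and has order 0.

0

b = (16/9, -2, -1/10)
c = (0, 5/2, 139/165)
Ac = (0, 0, 7/3)
Σ b_i: 16/9·1 + (-2)·1 + (-1/10)·1 = -29/90 ≠ 1 ⇒ order 0.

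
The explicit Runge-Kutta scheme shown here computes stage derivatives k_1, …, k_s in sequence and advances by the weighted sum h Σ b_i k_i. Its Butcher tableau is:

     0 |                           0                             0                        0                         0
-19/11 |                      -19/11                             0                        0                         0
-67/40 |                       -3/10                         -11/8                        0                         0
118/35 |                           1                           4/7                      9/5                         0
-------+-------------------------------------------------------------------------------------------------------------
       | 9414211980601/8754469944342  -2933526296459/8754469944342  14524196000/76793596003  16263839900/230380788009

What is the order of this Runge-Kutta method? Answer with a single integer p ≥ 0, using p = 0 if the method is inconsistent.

3

b = (9414211980601/8754469944342, -2933526296459/8754469944342, 14524196000/76793596003, 16263839900/230380788009)
c = (0, -19/11, -67/40, 118/35)
Ac = (0, 0, 19/8, -61631/15400)
Σ b_i: 9414211980601/8754469944342·1 + (-2933526296459/8754469944342)·1 + 14524196000/76793596003·1 + 16263839900/230380788009·1 = 1 ✓
b·c: (-2933526296459/8754469944342)·(-19/11) + 14524196000/76793596003·(-67/40) + 16263839900/230380788009·118/35 = 1/2 ✓
b·c²: (-2933526296459/8754469944342)·361/121 + 14524196000/76793596003·4489/1600 + 16263839900/230380788009·13924/1225 = 1/3 ✓
b·Ac: 14524196000/76793596003·19/8 + 16263839900/230380788009·(-61631/15400) = 1/6 ✓
b·c³: (-2933526296459/8754469944342)·(-6859/1331) + 14524196000/76793596003·(-300763/64000) + 16263839900/230380788009·1643032/42875 = 1676156947602021/473048551378480 ≠ 1/4 ⇒ order 3.
b·(c∘Ac): 14524196000/76793596003·(-1273/320) + 16263839900/230380788009·(-3636229/269500) = -3927770765753/2303807880090 ≠ 1/8
b·Ac²: 14524196000/76793596003·(-361/88) + 16263839900/230380788009·45771647/6776000 = -60618764918011/202735093447920 ≠ 1/12
b·A²c: 16263839900/230380788009·171/40 = 46351943715/153587192006 ≠ 1/24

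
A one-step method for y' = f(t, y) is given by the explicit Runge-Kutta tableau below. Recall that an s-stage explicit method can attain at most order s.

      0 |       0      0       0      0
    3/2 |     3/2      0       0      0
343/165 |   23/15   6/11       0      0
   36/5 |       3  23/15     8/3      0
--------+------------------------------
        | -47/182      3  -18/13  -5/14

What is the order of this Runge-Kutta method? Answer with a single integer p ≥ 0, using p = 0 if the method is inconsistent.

1

b = (-47/182, 3, -18/13, -5/14)
c = (0, 3/2, 343/165, 36/5)
Ac = (0, 0, 9/11, 1553/198)
Σ b_i: (-47/182)·1 + 3·1 + (-18/13)·1 + (-5/14)·1 = 1 ✓
b·c: 3·3/2 + (-18/13)·343/165 + (-5/14)·36/5 = -9507/10010 ≠ 1/2 ⇒ order 1.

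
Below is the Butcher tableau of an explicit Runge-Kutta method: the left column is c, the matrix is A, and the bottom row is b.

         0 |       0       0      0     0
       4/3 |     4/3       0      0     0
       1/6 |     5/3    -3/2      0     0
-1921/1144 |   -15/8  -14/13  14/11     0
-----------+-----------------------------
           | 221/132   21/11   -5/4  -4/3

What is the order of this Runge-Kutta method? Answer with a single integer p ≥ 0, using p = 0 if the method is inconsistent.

1

b = (221/132, 21/11, -5/4, -4/3)
c = (0, 4/3, 1/6, -1921/1144)
Ac = (0, 0, -2, -175/143)
Σ b_i: 221/132·1 + 21/11·1 + (-5/4)·1 + (-4/3)·1 = 1 ✓
b·c: 21/11·4/3 + (-5/4)·1/6 + (-4/3)·(-1921/1144) = 5235/1144 ≠ 1/2 ⇒ order 1.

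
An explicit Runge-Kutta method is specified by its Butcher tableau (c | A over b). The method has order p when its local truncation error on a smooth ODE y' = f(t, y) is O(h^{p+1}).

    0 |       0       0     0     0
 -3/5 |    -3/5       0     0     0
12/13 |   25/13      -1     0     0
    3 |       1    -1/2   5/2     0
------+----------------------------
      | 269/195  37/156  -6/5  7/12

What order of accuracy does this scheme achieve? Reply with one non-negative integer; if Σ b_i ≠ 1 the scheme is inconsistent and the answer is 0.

b = (269/195, 37/156, -6/5, 7/12)
c = (0, -3/5, 12/13, 3)
Ac = (0, 0, 3/5, 339/130)
Σ b_i: 269/195·1 + 37/156·1 + (-6/5)·1 + 7/12·1 = 1 ✓
b·c: 37/156·(-3/5) + (-6/5)·12/13 + 7/12·3 = 1/2 ✓
b·c²: 37/156·9/25 + (-6/5)·144/169 + 7/12·9 = 18222/4225 ≠ 1/3 ⇒ order 2.
b·Ac: (-6/5)·3/5 + 7/12·339/130 = 2083/2600 ≠ 1/6

2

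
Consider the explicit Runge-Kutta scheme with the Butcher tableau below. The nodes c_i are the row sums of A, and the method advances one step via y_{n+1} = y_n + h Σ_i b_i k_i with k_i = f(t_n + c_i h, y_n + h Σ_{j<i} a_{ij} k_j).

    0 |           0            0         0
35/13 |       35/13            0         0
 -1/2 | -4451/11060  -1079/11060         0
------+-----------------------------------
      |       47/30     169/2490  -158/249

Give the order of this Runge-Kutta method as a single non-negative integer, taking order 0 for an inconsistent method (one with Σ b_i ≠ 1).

3

b = (47/30, 169/2490, -158/249)
c = (0, 35/13, -1/2)
Ac = (0, 0, -83/316)
Σ b_i: 47/30·1 + 169/2490·1 + (-158/249)·1 = 1 ✓
b·c: 169/2490·35/13 + (-158/249)·(-1/2) = 1/2 ✓
b·c²: 169/2490·1225/169 + (-158/249)·1/4 = 1/3 ✓
b·Ac: (-158/249)·(-83/316) = 1/6 ✓; 3 stages ⇒ order 3.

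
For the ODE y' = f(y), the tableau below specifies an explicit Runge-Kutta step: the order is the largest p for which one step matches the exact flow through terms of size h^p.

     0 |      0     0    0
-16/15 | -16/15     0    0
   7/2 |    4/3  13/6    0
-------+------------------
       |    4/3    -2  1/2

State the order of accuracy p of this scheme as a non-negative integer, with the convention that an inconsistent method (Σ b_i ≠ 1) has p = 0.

b = (4/3, -2, 1/2)
c = (0, -16/15, 7/2)
Ac = (0, 0, -104/45)
Σ b_i: 4/3·1 + (-2)·1 + 1/2·1 = -1/6 ≠ 1 ⇒ order 0.

0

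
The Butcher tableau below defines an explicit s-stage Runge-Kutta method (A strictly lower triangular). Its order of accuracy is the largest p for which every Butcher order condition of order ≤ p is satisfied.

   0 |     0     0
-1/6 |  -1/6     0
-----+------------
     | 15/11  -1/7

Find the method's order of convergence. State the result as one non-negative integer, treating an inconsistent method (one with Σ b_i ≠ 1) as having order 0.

b = (15/11, -1/7)
c = (0, -1/6)
Σ b_i: 15/11·1 + (-1/7)·1 = 94/77 ≠ 1 ⇒ order 0.

0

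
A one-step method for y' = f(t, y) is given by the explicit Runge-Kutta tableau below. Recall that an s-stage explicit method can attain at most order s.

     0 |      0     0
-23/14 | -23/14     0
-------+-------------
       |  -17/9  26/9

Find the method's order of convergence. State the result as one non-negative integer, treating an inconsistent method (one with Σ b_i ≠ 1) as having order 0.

1

b = (-17/9, 26/9)
c = (0, -23/14)
Σ b_i: (-17/9)·1 + 26/9·1 = 1 ✓
b·c: 26/9·(-23/14) = -299/63 ≠ 1/2 ⇒ order 1.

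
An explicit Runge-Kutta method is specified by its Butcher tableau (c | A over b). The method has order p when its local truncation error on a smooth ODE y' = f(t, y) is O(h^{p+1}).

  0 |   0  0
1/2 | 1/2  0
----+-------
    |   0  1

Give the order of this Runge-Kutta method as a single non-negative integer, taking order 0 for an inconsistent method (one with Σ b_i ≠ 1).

2

b = (0, 1)
c = (0, 1/2)
Σ b_i: 1·1 = 1 ✓
b·c: 1·1/2 = 1/2 ✓; 2 stages ⇒ order 2.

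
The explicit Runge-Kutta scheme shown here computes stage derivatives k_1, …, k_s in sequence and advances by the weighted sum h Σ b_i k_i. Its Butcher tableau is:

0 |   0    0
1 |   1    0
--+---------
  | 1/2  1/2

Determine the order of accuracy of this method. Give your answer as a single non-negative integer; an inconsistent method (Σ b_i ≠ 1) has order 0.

b = (1/2, 1/2)
c = (0, 1)
Σ b_i: 1/2·1 + 1/2·1 = 1 ✓
b·c: 1/2·1 = 1/2 ✓; 2 stages ⇒ order 2.

2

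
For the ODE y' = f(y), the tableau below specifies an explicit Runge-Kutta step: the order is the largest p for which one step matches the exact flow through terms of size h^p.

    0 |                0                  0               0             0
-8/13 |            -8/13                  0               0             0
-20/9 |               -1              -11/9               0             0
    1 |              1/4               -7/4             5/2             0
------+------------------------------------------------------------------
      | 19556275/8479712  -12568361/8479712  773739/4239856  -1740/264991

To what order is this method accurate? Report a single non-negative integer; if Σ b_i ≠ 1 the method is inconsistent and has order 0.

b = (19556275/8479712, -12568361/8479712, 773739/4239856, -1740/264991)
c = (0, -8/13, -20/9, 1)
Ac = (0, 0, 88/117, -524/117)
Σ b_i: 19556275/8479712·1 + (-12568361/8479712)·1 + 773739/4239856·1 + (-1740/264991)·1 = 1 ✓
b·c: (-12568361/8479712)·(-8/13) + 773739/4239856·(-20/9) + (-1740/264991)·1 = 1/2 ✓
b·c²: (-12568361/8479712)·64/169 + 773739/4239856·400/81 + (-1740/264991)·1 = 1/3 ✓
b·Ac: 773739/4239856·88/117 + (-1740/264991)·(-524/117) = 1/6 ✓
b·c³: (-12568361/8479712)·(-512/2197) + 773739/4239856·(-8000/729) + (-1740/264991)·1 = -154753832/93011841 ≠ 1/4 ⇒ order 3.
b·(c∘Ac): 773739/4239856·(-1760/1053) + (-1740/264991)·(-524/117) = -949450/3444883 ≠ 1/8
b·Ac²: 773739/4239856·(-704/1521) + (-1740/264991)·159928/13689 = -14991676/93011841 ≠ 1/12
b·A²c: (-1740/264991)·220/117 = -127600/10334649 ≠ 1/24

3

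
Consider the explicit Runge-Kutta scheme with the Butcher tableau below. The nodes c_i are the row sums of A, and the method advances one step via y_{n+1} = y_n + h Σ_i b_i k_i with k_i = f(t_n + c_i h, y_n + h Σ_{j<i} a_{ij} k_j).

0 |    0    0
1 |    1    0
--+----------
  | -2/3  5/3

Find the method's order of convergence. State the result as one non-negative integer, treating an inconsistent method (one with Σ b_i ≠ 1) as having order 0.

b = (-2/3, 5/3)
c = (0, 1)
Σ b_i: (-2/3)·1 + 5/3·1 = 1 ✓
b·c: 5/3·1 = 5/3 ≠ 1/2 ⇒ order 1.

1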